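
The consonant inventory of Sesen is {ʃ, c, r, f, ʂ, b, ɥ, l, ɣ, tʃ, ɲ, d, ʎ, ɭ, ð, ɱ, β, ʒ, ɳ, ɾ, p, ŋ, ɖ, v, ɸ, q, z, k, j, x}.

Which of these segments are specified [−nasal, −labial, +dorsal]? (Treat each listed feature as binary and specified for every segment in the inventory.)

Eliminate segments failing any feature: /ʃ, r, ʂ, l, tʃ, d, ɭ, ð, ʒ, ɾ, ɖ, z/ are [−dorsal]; /f, b, ɥ, β, p, v, ɸ/ are [+labial]; /ɲ, ɱ, ɳ, ŋ/ are [+nasal]. The remaining /c, ɣ, ʎ, q, k, j, x/ satisfy [−nasal], [−labial], [+dorsal].

c, ɣ, ʎ, q, k, j, x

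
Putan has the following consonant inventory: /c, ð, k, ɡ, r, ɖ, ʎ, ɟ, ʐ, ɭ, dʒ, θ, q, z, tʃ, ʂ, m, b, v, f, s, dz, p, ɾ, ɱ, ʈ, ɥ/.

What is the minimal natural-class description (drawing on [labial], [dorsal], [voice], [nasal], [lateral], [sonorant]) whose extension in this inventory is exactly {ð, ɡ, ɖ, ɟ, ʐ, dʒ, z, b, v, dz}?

[−sonorant, +voice]

Every target segment is [−sonorant], [+voice]; each remaining inventory member fails at least one of these. Each conjunct is needed — [+voice] alone would also admit /r, ʎ, ɭ, m, …/; [−sonorant] alone would also admit /c, k, θ, q, …/ — and no other single listed feature has exactly this extension, so two is the minimum.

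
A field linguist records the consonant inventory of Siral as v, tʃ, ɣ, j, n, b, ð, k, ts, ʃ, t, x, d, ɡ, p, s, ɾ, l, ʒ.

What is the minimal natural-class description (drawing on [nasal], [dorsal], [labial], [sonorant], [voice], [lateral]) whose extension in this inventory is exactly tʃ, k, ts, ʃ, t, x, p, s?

[−voice]

Every target segment is [−voice] and no other inventory member is, so one feature is enough.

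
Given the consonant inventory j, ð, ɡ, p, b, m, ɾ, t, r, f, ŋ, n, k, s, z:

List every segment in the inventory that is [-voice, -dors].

p, t, f, s

Eliminate segments failing any feature: /j, ð, ɡ, b, m, ɾ, r, ŋ, n, z/ are [+voice]; /k/ is [+dorsal]. The remaining /p, t, f, s/ satisfy [-voice], [-dorsal].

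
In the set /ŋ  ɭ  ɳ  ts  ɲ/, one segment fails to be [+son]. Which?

/ɭ, ŋ, ɲ, ɳ/ are all [+sonorant]; /ts/ (voiceless alveolar affricate) is [−sonorant].

ts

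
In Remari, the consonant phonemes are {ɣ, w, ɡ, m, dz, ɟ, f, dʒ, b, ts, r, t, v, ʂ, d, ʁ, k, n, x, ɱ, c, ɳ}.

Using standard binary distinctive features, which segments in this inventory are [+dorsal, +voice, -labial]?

ɣ, ɡ, ɟ, ʁ

Checking each segment against [+dorsal], [+voice], [-labial]: /ɣ/ (voiced velar fricative), /ɡ/ (voiced velar stop), /ɟ/ (voiced palatal stop), /ʁ/ (voiced uvular fricative) satisfy every feature; every other segment in the inventory fails at least one.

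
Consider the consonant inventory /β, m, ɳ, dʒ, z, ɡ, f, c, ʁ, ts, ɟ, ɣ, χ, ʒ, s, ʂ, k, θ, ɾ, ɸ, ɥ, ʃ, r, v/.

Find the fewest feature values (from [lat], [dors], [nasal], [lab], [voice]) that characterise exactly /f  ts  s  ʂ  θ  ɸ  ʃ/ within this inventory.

Every target segment is [-voice], [-dorsal]; each remaining inventory member fails at least one of these. Each conjunct is needed — [-dorsal] alone would also admit /β, m, ɳ, dʒ, …/; [-voice] alone would also admit /c, χ, k/ — and no other single listed feature has exactly this extension, so two is the minimum.

[-voice, -dors]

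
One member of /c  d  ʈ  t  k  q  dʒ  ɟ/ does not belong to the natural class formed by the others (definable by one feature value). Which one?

/t, c, ʈ, d, ɟ, q, k/ are all [-delayed release], but /dʒ/ (voiced postalveolar affricate) is [+delayed release]. No other single segment can be removed to leave a set sharing one feature value that the removed segment lacks, so /dʒ/ is the odd one out.

dʒ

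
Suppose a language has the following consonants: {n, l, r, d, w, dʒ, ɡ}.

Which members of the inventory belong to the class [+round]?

w

The [+round] segments here are /w/; the remaining /n, l, r, d, dʒ, ɡ/ are [−round].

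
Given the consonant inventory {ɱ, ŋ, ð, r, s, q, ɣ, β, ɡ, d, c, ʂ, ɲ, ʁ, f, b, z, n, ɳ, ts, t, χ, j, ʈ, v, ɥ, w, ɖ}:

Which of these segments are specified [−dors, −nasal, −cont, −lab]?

d, ts, t, ʈ, ɖ

Checking each segment against [−dorsal], [−nasal], [−continuant], [−labial]: /d/ (voiced alveolar stop), /ts/ (voiceless alveolar affricate), /t/ (voiceless alveolar stop), /ʈ/ (voiceless retroflex stop), /ɖ/ (voiced retroflex stop) satisfy every feature; every other segment in the inventory fails at least one.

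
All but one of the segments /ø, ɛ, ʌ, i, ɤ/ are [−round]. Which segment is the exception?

/ʌ, ɤ, i, ɛ/ are all [−round]; /ø/ (mid front rounded tense vowel) is [+round].

ø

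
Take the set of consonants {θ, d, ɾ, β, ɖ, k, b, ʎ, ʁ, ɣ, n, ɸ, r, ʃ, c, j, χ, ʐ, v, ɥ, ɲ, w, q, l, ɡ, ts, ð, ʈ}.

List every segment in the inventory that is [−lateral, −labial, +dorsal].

k, ʁ, ɣ, c, j, χ, ɲ, q, ɡ

Checking each segment against [−lateral], [−labial], [+dorsal]: /k/ (voiceless velar stop), /ʁ/ (voiced uvular fricative), /ɣ/ (voiced velar fricative), /c/ (voiceless palatal stop), /j/ (palatal glide), /χ/ (voiceless uvular fricative), among others, satisfy every feature; every other segment in the inventory fails at least one.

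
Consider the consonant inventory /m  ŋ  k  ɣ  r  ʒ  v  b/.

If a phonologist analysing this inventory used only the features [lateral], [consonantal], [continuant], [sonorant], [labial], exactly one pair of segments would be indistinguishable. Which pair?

ɣ, ʒ

Both /ɣ/ and /ʒ/ are [−lateral], [+consonantal], [+continuant], [−sonorant], [−labial]. Since the list omits [strident], [coronal] and [dorsal] — which do distinguish the voiced velar fricative from the voiced postalveolar fricative — this pair collapses; all other pairs remain distinct.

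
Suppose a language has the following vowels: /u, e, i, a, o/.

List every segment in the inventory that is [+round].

u, o

The [+round] segments here are /u, o/; the remaining /e, i, a/ are [−round].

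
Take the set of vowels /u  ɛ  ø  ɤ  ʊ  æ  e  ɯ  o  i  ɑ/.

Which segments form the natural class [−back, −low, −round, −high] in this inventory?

ɛ, e

Checking each segment against [−back], [−low], [−round], [−high]: /ɛ/ (mid front unrounded lax vowel), /e/ (mid front unrounded tense vowel) satisfy every feature; every other segment in the inventory fails at least one.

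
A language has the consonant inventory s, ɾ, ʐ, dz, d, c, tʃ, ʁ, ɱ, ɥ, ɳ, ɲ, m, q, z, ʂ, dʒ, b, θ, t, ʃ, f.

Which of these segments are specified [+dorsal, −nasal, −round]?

Checking each segment against [+dorsal], [−nasal], [−round]: /c/ (voiceless palatal stop), /ʁ/ (voiced uvular fricative), /q/ (voiceless uvular stop) satisfy every feature; every other segment in the inventory fails at least one.

c, ʁ, q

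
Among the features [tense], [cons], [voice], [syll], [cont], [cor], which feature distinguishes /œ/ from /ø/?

/œ/ is the mid front rounded lax vowel and /ø/ is the mid front rounded tense vowel. Both are [-consonantal], [+voice], [+syllabic], [+continuant], [-coronal]. /œ/ is [-tense] while /ø/ is [+tense], so the distinguishing feature is [tense].

[tense]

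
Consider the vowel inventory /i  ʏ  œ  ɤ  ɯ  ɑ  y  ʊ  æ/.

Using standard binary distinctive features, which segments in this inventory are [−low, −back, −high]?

œ

Eliminate segments failing any feature: /i, ʏ, y/ are [+high]; /ɤ, ɯ, ʊ/ are [+back]; /ɑ, æ/ are [+low]. The remaining /œ/ satisfy [−low], [−back], [−high].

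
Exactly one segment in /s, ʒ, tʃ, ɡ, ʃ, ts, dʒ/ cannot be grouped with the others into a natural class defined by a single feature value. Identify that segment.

ɡ

[strident] (equivalently [coronal], [dorsal]) groups all but one: /ʃ, ts, ʒ, dʒ, s, tʃ/ share [+strident] while /ɡ/ (voiced velar stop) alone is [-strident]. Removing any other segment would not leave a single-feature class that excludes it.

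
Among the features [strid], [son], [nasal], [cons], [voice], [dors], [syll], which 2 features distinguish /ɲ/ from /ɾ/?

/ɲ/ (palatal nasal) and /ɾ/ (alveolar tap) agree on [-strident], [+sonorant], [+consonantal], [+voice], [-syllabic]. They differ on [nasal] (/ɲ/ [+], /ɾ/ [-]), [dorsal] (/ɲ/ [+], /ɾ/ [-]).

[nasal], [dorsal]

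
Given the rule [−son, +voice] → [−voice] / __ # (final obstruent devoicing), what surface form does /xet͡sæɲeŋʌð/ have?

[xet͡sæɲeŋʌθ]

The only segment in the rule's environment that also matches [−son, +voice] is /ð/. Applying [−voice] turns the voiced dental fricative into /θ/ (voiceless dental fricative), giving [xet͡sæɲeŋʌθ].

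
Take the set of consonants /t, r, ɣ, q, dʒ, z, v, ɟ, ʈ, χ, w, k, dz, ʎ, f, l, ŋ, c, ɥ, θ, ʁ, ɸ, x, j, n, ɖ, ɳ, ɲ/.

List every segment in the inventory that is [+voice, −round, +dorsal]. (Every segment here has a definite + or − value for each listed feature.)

ɣ, ɟ, ʎ, ŋ, ʁ, j, ɲ

Eliminate segments failing any feature: /t, q, ʈ, χ, k, f, c, θ, ɸ, x/ are [−voice]; /r, dʒ, z, v, dz, l, n, ɖ, ɳ/ are [−dorsal]; /w, ɥ/ are [+round]. The remaining /ɣ, ɟ, ʎ, ŋ, ʁ, j, ɲ/ satisfy [+voice], [−round], [+dorsal].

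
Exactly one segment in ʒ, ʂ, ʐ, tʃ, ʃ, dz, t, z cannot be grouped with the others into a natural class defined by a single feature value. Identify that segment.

The remaining segments after removing /t/ share [+strident]; /t/ (voiceless alveolar stop) is [-strident]. For every other candidate removal, the leftover set fails to share any single feature value that the removed segment lacks.

t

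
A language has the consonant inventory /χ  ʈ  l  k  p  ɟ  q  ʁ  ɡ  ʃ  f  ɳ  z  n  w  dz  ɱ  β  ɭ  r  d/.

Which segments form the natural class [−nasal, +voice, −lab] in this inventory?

Eliminate segments failing any feature: /χ, ʈ, k, p, q, ʃ, f/ are [−voice]; /ɳ, n, ɱ/ are [+nasal]; /w, β/ are [+labial]. The remaining /l, ɟ, ʁ, ɡ, z, dz, ɭ, r, d/ satisfy [−nasal], [+voice], [−labial].

l, ɟ, ʁ, ɡ, z, dz, ɭ, r, d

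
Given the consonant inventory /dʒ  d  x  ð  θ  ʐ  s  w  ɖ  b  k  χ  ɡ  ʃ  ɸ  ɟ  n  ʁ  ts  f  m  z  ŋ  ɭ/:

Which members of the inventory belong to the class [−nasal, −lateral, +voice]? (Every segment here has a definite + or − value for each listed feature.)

dʒ, d, ð, ʐ, w, ɖ, b, ɡ, ɟ, ʁ, z

Checking each segment against [−nasal], [−lateral], [+voice]: /dʒ/ (voiced postalveolar affricate), /d/ (voiced alveolar stop), /ð/ (voiced dental fricative), /ʐ/ (voiced retroflex fricative), /w/ (labial-velar glide), /ɖ/ (voiced retroflex stop), among others, satisfy every feature; every other segment in the inventory fails at least one.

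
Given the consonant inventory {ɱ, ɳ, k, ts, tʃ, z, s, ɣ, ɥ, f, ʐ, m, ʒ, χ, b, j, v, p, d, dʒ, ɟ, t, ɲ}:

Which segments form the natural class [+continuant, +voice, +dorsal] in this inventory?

Checking each segment against [+continuant], [+voice], [+dorsal]: /ɣ/ (voiced velar fricative), /ɥ/ (labial-palatal glide), /j/ (palatal glide) satisfy every feature; every other segment in the inventory fails at least one.

ɣ, ɥ, j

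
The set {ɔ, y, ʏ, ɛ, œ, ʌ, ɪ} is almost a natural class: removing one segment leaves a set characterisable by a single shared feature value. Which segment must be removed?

y

The remaining segments after removing /y/ share [-tense]; /y/ (high front rounded tense vowel) is [+tense]. For every other candidate removal, the leftover set fails to share any single feature value that the removed segment lacks.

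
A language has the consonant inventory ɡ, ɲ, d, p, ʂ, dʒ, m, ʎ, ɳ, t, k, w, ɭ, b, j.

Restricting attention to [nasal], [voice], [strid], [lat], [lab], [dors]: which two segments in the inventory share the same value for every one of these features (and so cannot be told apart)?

/ɡ/ (voiced velar stop) and /j/ (palatal glide) are both [-nasal], [+voice], [-strident], [-lateral], [-labial], [+dorsal], so none of the listed features separates them. (They do differ in [sonorant], [continuant] and [back], which are not among the given features.) Every other pair in the inventory differs on at least one listed feature.

ɡ, j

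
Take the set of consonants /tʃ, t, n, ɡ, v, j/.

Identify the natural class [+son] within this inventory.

The feature [sonorant] marks segments produced without turbulent airflow (nasals, liquids, glides, vowels). In this inventory /n, j/ have that property, so they are [+sonorant]; /tʃ, t, ɡ, v/ are [−sonorant].

n, j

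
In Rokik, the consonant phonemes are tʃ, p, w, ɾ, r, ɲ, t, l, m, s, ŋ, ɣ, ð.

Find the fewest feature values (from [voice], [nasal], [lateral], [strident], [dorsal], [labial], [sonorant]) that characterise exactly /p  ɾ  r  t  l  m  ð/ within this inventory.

Every target segment is [−strident], [−dorsal]; each remaining inventory member fails at least one of these. Each conjunct is needed — [−dorsal] alone would also admit /tʃ, s/; [−strident] alone would also admit /w, ɲ, ŋ, ɣ/ — and no other single listed feature has exactly this extension, so two is the minimum.

[−strident, −dorsal]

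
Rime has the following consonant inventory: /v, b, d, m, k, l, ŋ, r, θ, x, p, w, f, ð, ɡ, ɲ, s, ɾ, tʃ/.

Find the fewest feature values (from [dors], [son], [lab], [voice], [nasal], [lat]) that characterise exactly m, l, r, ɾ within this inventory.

/m, l, r, ɾ/ are all [+sonorant], [-dorsal], and no other segment in the inventory matches both values. Dropping any one of them over-generates: [-dorsal] alone would also admit /v, b, d, θ, …/; [+sonorant] alone would also admit /ŋ, w, ɲ/. No other single listed feature picks out exactly this set either, so fewer than two features will not do.

[+son, -dors]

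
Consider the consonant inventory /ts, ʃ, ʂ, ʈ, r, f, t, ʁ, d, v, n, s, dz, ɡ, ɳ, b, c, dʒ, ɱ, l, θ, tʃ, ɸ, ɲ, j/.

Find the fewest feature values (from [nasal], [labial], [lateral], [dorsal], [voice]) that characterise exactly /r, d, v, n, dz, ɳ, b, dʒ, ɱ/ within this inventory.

[+voice, -lateral, -dorsal]

/r, d, v, n, dz, ɳ, b, dʒ, ɱ/ are all [+voice], [-lateral], [-dorsal], and no other segment in the inventory matches all three values. Dropping any one of them over-generates: [-lateral, -dorsal] alone would also admit /ts, ʃ, ʂ, ʈ, …/; [+voice, -dorsal] alone would also admit /l/; [+voice, -lateral] alone would also admit /ʁ, ɡ, ɲ, j/. No other combination of two listed features picks out exactly this set either, so fewer than three features will not do.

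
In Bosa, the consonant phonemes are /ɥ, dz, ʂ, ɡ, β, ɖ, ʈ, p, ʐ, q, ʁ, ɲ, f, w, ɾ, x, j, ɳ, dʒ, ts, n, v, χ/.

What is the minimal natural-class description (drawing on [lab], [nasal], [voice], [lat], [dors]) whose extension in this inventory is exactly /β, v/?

[+voice, +lab, -dors]

The class [+voice], [+labial], [-dorsal] has exactly /β, v/ as its extension in this inventory. No smaller conjunction from the listed features achieves this: [+labial, -dorsal] alone would also admit /p, f/; [+voice, -dorsal] alone would also admit /dz, ɖ, ʐ, ɾ, …/; [+voice, +labial] alone would also admit /ɥ, w/; and checking the remaining two-feature bundles turns up none with this extension.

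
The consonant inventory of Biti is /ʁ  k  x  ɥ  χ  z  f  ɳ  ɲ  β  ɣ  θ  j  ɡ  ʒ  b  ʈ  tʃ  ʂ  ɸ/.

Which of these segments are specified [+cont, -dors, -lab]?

z, θ, ʒ, ʂ

Eliminate segments failing any feature: /ʁ, x, ɥ, χ, ɣ, j/ are [+dorsal]; /k, ɳ, ɲ, ɡ, b, ʈ, tʃ/ are [-continuant]; /f, β, ɸ/ are [+labial]. The remaining /z, θ, ʒ, ʂ/ satisfy [+continuant], [-dorsal], [-labial].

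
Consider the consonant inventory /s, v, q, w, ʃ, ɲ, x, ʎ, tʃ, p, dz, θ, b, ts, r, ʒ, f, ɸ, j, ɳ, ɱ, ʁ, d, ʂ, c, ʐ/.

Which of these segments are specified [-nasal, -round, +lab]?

Eliminate segments failing any feature: /s, q, ʃ, x, ʎ, tʃ, dz, θ, ts, r, ʒ, j, ʁ, d, ʂ, c, ʐ/ are [-labial]; /w/ is [+round]; /ɲ, ɳ, ɱ/ are [+nasal]. The remaining /v, p, b, f, ɸ/ satisfy [-nasal], [-round], [+labial].

v, p, b, f, ɸ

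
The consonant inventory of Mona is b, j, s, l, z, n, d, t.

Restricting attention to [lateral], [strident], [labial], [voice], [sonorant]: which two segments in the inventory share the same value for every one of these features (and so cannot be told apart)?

On the given features, /n/ and /j/ have an identical profile: [−lateral], [−strident], [−labial], [+voice], [+sonorant]. No other two segments in the inventory coincide on all 5 features. (They do differ in [nasal], [continuant] and [dorsal], which are not among the given features.)

n, j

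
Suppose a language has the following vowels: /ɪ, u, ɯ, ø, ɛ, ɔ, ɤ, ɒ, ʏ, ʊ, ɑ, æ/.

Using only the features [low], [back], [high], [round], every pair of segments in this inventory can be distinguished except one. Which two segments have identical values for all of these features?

u, ʊ

Both /u/ and /ʊ/ are [−low], [+back], [+high], [+round]. Since the list omits [tense] — which does distinguish the high back rounded tense vowel from the high back rounded lax vowel — this pair collapses; all other pairs remain distinct.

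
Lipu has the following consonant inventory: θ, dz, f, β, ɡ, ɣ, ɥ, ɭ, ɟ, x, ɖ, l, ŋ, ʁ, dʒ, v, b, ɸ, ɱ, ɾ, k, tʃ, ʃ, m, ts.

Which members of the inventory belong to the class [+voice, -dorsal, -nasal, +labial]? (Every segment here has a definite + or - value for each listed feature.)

β, v, b

Checking each segment against [+voice], [-dorsal], [-nasal], [+labial]: /β/ (voiced bilabial fricative), /v/ (voiced labiodental fricative), /b/ (voiced bilabial stop) satisfy every feature; every other segment in the inventory fails at least one.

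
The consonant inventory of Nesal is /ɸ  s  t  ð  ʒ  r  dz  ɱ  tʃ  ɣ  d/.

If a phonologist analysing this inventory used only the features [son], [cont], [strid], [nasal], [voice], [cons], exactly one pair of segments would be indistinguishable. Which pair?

ð, ɣ

/ð/ (voiced dental fricative) and /ɣ/ (voiced velar fricative) are both [-sonorant], [+continuant], [-strident], [-nasal], [+voice], [+consonantal], so none of the listed features separates them. (They do differ in [coronal] and [dorsal], which are not among the given features.) Every other pair in the inventory differs on at least one listed feature.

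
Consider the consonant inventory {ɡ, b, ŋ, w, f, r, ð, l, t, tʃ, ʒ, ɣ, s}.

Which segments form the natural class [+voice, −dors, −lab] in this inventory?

The [+voice] segments are /ɡ, b, ŋ, w, r, ð, l, ʒ, ɣ/.
Then [−dorsal] gives /b, r, ð, l, ʒ/.
Of those, [−labial] leaves /r, ð, l, ʒ/.

r, ð, l, ʒ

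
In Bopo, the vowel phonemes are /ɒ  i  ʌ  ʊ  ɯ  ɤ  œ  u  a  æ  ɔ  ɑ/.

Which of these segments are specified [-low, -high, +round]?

Eliminate segments failing any feature: /ɒ, a, æ, ɑ/ are [+low]; /i, ʊ, ɯ, u/ are [+high]; /ʌ, ɤ/ are [-round]. The remaining /œ, ɔ/ satisfy [-low], [-high], [+round].

œ, ɔ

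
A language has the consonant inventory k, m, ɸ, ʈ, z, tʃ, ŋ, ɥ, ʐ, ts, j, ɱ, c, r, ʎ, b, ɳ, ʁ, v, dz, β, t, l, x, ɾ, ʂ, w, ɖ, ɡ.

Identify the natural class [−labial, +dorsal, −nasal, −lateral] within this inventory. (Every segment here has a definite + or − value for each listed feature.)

k, j, c, ʁ, x, ɡ

Checking each segment against [−labial], [+dorsal], [−nasal], [−lateral]: /k/ (voiceless velar stop), /j/ (palatal glide), /c/ (voiceless palatal stop), /ʁ/ (voiced uvular fricative), /x/ (voiceless velar fricative), /ɡ/ (voiced velar stop) satisfy every feature; every other segment in the inventory fails at least one.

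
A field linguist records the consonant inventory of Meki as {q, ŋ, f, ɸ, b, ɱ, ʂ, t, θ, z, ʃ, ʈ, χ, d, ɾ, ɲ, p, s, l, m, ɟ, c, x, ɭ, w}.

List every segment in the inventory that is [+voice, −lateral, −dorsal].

Among the inventory, the [+voice] segments are /ŋ, b, ɱ, z, d, ɾ, ɲ, l, m, ɟ, ɭ, w/.
Of those, [−lateral] gives /ŋ, b, ɱ, z, d, ɾ, ɲ, m, ɟ, w/.
Intersecting with [−dorsal] leaves /b, ɱ, z, d, ɾ, m/.

b, ɱ, z, d, ɾ, m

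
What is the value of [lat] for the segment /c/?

[−lateral]

/c/ is the voiceless palatal stop. The feature [lateral] marks segments produced with airflow around the side(s) of the tongue; /c/ lacks this property, so it is [−lateral].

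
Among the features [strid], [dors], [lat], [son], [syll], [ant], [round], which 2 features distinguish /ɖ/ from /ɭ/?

/ɖ/ (voiced retroflex stop) and /ɭ/ (retroflex lateral approximant) agree on [−strident], [−dorsal], [−syllabic], [−anterior], [−round]. They differ on [sonorant] (/ɖ/ [−], /ɭ/ [+]), [lateral] (/ɖ/ [−], /ɭ/ [+]).

[sonorant], [lateral]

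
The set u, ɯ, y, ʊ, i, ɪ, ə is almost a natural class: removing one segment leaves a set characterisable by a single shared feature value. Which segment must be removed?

[high] groups all but one: /i, ɪ, ʊ, u, y, ɯ/ share [+high] while /ə/ (mid central vowel (schwa)) alone is [−high]. Removing any other segment would not leave a single-feature class that excludes it.

ə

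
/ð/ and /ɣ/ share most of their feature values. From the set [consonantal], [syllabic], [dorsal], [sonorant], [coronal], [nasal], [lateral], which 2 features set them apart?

The two segments share [+consonantal], [−syllabic], [−sonorant], [−nasal], [−lateral]. The only features from the list on which they differ: /ð/ is [+coronal] while /ɣ/ is [−coronal]; /ð/ is [−dorsal] while /ɣ/ is [+dorsal].

[coronal], [dorsal]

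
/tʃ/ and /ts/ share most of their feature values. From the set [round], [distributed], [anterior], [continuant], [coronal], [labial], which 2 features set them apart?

/tʃ/ (voiceless postalveolar affricate) and /ts/ (voiceless alveolar affricate) agree on [−round], [−continuant], [+coronal], [−labial]. They differ on [anterior] (/tʃ/ [−], /ts/ [+]), [distributed] (/tʃ/ [+], /ts/ [−]).

[anterior], [distributed]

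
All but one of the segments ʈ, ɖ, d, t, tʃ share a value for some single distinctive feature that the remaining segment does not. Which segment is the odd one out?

/ʈ, t, d, ɖ/ are all [−distributed], but /tʃ/ (voiceless postalveolar affricate) is [+distributed]. No other single segment can be removed to leave a set sharing one feature value that the removed segment lacks, so /tʃ/ is the odd one out.

tʃ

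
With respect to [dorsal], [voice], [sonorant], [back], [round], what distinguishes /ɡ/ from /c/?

/ɡ/ is the voiced velar stop and /c/ is the voiceless palatal stop. Both are [+dorsal], [−sonorant], [−round]. /ɡ/ is [+voice] while /c/ is [−voice]; /ɡ/ is [+back] while /c/ is [−back], so the distinguishing features are [voice], [back].

[voice], [back]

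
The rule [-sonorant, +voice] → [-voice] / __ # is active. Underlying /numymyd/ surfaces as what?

[numymyt]

Only the final segment /d/ is both word-final and matches the structural description. It is a voiced alveolar stop, so [-sonorant, +voice] holds; changing it to [-voice] with all other features held fixed yields /t/ (voiceless alveolar stop). No other segment meets both the structural description and the environment, so the output is [numymyt].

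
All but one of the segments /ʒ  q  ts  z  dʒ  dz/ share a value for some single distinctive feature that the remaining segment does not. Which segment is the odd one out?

[strident] (equivalently [coronal], [dorsal]) groups all but one: /ts, z, ʒ, dz, dʒ/ share [+strident] while /q/ (voiceless uvular stop) alone is [−strident]. Removing any other segment would not leave a single-feature class that excludes it.

q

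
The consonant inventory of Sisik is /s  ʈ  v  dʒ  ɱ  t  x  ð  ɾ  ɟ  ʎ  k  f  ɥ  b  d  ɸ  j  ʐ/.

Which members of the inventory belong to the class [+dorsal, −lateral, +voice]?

ɟ, ɥ, j

Among the inventory, the [+dorsal] segments are /x, ɟ, ʎ, k, ɥ, j/.
Intersecting with [−lateral] gives /x, ɟ, k, ɥ, j/.
Of those, [+voice] leaves /ɟ, ɥ, j/.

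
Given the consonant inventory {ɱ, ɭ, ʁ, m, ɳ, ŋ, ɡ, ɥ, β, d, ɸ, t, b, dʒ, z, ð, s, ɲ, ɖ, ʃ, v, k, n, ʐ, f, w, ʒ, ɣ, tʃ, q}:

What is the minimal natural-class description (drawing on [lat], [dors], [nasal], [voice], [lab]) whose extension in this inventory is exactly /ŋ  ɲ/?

[+nasal, +dors]

/ŋ, ɲ/ are all [+nasal], [+dorsal], and no other segment in the inventory matches both values. Dropping any one of them over-generates: [+dorsal] alone would also admit /ʁ, ɡ, ɥ, k, …/; [+nasal] alone would also admit /ɱ, m, ɳ, n/. No other single listed feature picks out exactly this set either, so fewer than two features will not do.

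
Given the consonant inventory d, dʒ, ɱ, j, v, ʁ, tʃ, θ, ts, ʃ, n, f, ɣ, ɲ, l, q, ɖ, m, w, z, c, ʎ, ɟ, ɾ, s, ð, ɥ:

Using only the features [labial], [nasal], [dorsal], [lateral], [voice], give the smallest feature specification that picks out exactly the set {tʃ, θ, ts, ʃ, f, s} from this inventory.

[-voice, -dorsal]

/tʃ, θ, ts, ʃ, f, s/ are all [-voice], [-dorsal], and no other segment in the inventory matches both values. Dropping any one of them over-generates: [-dorsal] alone would also admit /d, dʒ, ɱ, v, …/; [-voice] alone would also admit /q, c/. No other single listed feature picks out exactly this set either, so fewer than two features will not do.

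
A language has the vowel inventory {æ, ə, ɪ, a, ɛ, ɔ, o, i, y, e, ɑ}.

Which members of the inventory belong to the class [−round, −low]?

Eliminate segments failing any feature: /æ, a, ɑ/ are [+low]; /ɔ, o, y/ are [+round]. The remaining /ə, ɪ, ɛ, i, e/ satisfy [−round], [−low].

ə, ɪ, ɛ, i, e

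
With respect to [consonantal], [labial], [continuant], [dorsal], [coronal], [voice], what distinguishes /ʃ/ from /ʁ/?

/ʃ/ is the voiceless postalveolar fricative and /ʁ/ is the voiced uvular fricative. Both are [+consonantal], [−labial], [+continuant]. /ʃ/ is [−voice] while /ʁ/ is [+voice]; /ʃ/ is [+coronal] while /ʁ/ is [−coronal]; /ʃ/ is [−dorsal] while /ʁ/ is [+dorsal], so the distinguishing features are [voice], [coronal], [dorsal].

[voice], [coronal], [dorsal]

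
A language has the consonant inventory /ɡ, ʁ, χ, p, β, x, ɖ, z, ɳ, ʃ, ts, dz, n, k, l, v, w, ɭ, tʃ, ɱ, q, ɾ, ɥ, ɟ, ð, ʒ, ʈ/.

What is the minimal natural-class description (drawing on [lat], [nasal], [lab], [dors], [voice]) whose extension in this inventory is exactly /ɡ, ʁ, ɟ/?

The class [+voice], [-labial], [+dorsal] has exactly /ɡ, ʁ, ɟ/ as its extension in this inventory. No smaller conjunction from the listed features achieves this: [-labial, +dorsal] alone would also admit /χ, x, k, q/; [+voice, +dorsal] alone would also admit /w, ɥ/; [+voice, -labial] alone would also admit /ɖ, z, ɳ, dz, …/; and checking the remaining two-feature bundles turns up none with this extension.

[+voice, -lab, +dors]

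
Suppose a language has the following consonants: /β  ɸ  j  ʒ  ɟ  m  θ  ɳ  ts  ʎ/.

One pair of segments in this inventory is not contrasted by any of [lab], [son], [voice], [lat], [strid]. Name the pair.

j, ɳ

On the given features, /j/ and /ɳ/ have an identical profile: [−labial], [+sonorant], [+voice], [−lateral], [−strident]. No other two segments in the inventory coincide on all 5 features. (They do differ in [nasal], [continuant] and [dorsal], which are not among the given features.)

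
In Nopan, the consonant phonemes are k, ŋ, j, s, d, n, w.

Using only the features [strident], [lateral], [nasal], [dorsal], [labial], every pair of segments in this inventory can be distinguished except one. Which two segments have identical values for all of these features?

k, j

On the given features, /k/ and /j/ have an identical profile: [-strident], [-lateral], [-nasal], [+dorsal], [-labial]. No other two segments in the inventory coincide on all 5 features. (They do differ in [sonorant], [voice], [continuant] and [back], which are not among the given features.)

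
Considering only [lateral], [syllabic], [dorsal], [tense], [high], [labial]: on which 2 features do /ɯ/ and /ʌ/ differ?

[high], [tense]

/ɯ/ is the high back unrounded vowel and /ʌ/ is the mid back unrounded lax vowel. Both are [−lateral], [+syllabic], [+dorsal], [−labial]. /ɯ/ is [+high] while /ʌ/ is [−high]; /ɯ/ is [+tense] while /ʌ/ is [−tense], so the distinguishing features are [high], [tense].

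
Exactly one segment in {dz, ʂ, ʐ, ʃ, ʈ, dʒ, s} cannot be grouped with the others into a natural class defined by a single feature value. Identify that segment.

ʈ

The remaining segments after removing /ʈ/ share [+strident]; /ʈ/ (voiceless retroflex stop) is [-strident]. For every other candidate removal, the leftover set fails to share any single feature value that the removed segment lacks.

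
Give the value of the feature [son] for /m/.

/m/ is the bilabial nasal, hence [+sonorant].

[+sonorant]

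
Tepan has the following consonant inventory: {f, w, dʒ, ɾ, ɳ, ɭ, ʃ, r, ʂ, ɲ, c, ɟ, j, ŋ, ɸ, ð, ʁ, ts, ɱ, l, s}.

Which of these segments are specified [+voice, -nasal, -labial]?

dʒ, ɾ, ɭ, r, ɟ, j, ð, ʁ, l

Checking each segment against [+voice], [-nasal], [-labial]: /dʒ/ (voiced postalveolar affricate), /ɾ/ (alveolar tap), /ɭ/ (retroflex lateral approximant), /r/ (alveolar trill), /ɟ/ (voiced palatal stop), /j/ (palatal glide), among others, satisfy every feature; every other segment in the inventory fails at least one.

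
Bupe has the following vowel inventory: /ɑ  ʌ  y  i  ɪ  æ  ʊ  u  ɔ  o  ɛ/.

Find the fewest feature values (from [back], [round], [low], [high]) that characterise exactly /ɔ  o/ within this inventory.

The class [-high], [+round] has exactly /ɔ, o/ as its extension in this inventory. No smaller conjunction from the listed features achieves this: [+round] alone would also admit /y, ʊ, u/; [-high] alone would also admit /ɑ, ʌ, æ, ɛ/; and checking the remaining single features turns up none with this extension.

[-high, +round]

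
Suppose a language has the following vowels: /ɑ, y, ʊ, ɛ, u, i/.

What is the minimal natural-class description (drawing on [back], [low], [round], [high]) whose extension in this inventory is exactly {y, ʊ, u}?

/y, ʊ, u/ are exactly the [+round] segments in the inventory, so a single feature suffices.

[+round]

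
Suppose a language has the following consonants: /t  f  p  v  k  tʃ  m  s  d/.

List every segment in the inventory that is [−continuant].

The feature [continuant] marks segments produced without complete oral closure. In this inventory /t, p, k, tʃ, m, d/ lack that property, so they are [−continuant]; /f, v, s/ are [+continuant].

t, p, k, tʃ, m, d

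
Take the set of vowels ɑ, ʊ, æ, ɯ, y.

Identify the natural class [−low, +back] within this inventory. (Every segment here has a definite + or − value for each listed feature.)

Among the inventory, the [−low] segments are /ʊ, ɯ, y/.
Within that set, [+back] leaves /ʊ, ɯ/.

ʊ, ɯ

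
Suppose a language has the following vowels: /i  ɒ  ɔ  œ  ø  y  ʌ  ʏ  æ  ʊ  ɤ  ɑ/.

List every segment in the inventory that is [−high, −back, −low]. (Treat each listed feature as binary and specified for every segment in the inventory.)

œ, ø

First, the [−high] segments are /ɒ, ɔ, œ, ø, ʌ, æ, ɤ, ɑ/.
Among these, [−back] gives /œ, ø, æ/.
Among these, [−low] leaves /œ, ø/.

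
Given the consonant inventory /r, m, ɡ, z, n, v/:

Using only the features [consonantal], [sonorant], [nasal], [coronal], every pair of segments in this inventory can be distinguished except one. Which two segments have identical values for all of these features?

Both /ɡ/ and /v/ are [+consonantal], [−sonorant], [−nasal], [−coronal]. Since the list omits [continuant], [labial] and [dorsal] — which do distinguish the voiced velar stop from the voiced labiodental fricative — this pair collapses; all other pairs remain distinct.

ɡ, v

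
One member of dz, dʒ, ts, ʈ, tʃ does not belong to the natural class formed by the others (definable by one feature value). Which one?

ʈ

The remaining segments after removing /ʈ/ share [+delayed release]; /ʈ/ (voiceless retroflex stop) is [−delayed release]. For every other candidate removal, the leftover set fails to share any single feature value that the removed segment lacks.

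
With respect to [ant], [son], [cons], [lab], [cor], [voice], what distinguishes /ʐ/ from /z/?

[anterior]

/ʐ/ is the voiced retroflex fricative and /z/ is the voiced alveolar fricative. Both are [−sonorant], [+consonantal], [−labial], [+coronal], [+voice]. /ʐ/ is [−anterior] while /z/ is [+anterior], so the distinguishing feature is [anterior].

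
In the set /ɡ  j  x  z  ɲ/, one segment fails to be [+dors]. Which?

/z/ is the voiced alveolar fricative, which is [−dorsal]; the rest — /ɲ, x, j, ɡ/ — are [+dorsal].

z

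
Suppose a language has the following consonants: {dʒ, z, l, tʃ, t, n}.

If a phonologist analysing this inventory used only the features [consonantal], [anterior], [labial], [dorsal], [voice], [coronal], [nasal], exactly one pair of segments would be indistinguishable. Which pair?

l, z

Both /l/ and /z/ are [+consonantal], [+anterior], [−labial], [−dorsal], [+voice], [+coronal], [−nasal]. Since the list omits [sonorant], [lateral] and [strident] — which do distinguish the alveolar lateral approximant from the voiced alveolar fricative — this pair collapses; all other pairs remain distinct.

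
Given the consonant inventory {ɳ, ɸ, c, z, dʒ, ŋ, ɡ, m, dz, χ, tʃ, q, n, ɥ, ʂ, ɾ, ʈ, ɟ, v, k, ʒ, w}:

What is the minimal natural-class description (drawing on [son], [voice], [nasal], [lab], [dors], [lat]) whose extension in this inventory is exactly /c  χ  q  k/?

[-voice, +dors]

The class [-voice], [+dorsal] has exactly /c, χ, q, k/ as its extension in this inventory. No smaller conjunction from the listed features achieves this: [+dorsal] alone would also admit /ŋ, ɡ, ɥ, ɟ, …/; [-voice] alone would also admit /ɸ, tʃ, ʂ, ʈ/; and checking the remaining single features turns up none with this extension.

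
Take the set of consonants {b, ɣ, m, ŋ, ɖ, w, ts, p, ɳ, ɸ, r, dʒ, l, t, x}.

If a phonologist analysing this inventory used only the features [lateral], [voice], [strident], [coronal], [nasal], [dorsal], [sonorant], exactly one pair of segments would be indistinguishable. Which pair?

On the given features, /p/ and /ɸ/ have an identical profile: [-lateral], [-voice], [-strident], [-coronal], [-nasal], [-dorsal], [-sonorant]. No other two segments in the inventory coincide on all 7 features. (They do differ in [continuant], which is not among the given features.)

p, ɸ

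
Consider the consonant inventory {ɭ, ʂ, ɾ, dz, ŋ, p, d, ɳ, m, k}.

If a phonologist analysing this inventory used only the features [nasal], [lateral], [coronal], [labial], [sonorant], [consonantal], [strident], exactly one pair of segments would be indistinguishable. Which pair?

ʂ, dz

On the given features, /ʂ/ and /dz/ have an identical profile: [−nasal], [−lateral], [+coronal], [−labial], [−sonorant], [+consonantal], [+strident]. No other two segments in the inventory coincide on all 7 features. (They do differ in [voice], [continuant] and [anterior], which are not among the given features.)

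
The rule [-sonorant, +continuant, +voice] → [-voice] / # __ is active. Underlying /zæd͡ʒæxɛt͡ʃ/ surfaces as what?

The only segment in the rule's environment that also matches [-sonorant, +continuant, +voice] is /z/. Applying [-voice] turns the voiced alveolar fricative into /s/ (voiceless alveolar fricative), giving [sæd͡ʒæxɛt͡ʃ].

[sæd͡ʒæxɛt͡ʃ]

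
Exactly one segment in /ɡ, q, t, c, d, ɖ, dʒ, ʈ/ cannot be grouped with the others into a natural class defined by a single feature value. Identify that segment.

[delayed release] (equivalently [strident]) groups all but one: /c, q, ɖ, t, ɡ, d, ʈ/ share [−delayed release] while /dʒ/ (voiced postalveolar affricate) alone is [+delayed release]. Removing any other segment would not leave a single-feature class that excludes it.

dʒ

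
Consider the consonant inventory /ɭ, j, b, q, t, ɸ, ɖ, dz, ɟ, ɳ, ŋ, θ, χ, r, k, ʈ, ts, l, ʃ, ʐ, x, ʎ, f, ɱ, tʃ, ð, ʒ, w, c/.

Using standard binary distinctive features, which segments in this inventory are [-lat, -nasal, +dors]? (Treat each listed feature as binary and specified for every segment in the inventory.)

j, q, ɟ, χ, k, x, w, c

Eliminate segments failing any feature: /ɭ, l, ʎ/ are [+lateral]; /b, t, ɸ, ɖ, dz, θ, r, ʈ, ts, ʃ, ʐ, f, tʃ, ð, ʒ/ are [-dorsal]; /ɳ, ŋ, ɱ/ are [+nasal]. The remaining /j, q, ɟ, χ, k, x, w, c/ satisfy [-lateral], [-nasal], [+dorsal].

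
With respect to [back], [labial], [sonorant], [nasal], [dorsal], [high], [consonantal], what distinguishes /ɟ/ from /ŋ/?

The two segments share [−labial], [+dorsal], [+high], [+consonantal]. The only features from the list on which they differ: /ɟ/ is [−sonorant] while /ŋ/ is [+sonorant]; /ɟ/ is [−nasal] while /ŋ/ is [+nasal]; /ɟ/ is [−back] while /ŋ/ is [+back].

[sonorant], [nasal], [back]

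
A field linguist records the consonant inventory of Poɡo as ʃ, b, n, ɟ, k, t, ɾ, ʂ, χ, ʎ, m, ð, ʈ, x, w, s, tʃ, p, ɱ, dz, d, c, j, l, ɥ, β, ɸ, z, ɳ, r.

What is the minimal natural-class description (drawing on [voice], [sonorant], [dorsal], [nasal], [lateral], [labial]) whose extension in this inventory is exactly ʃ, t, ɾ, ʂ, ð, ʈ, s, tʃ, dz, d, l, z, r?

[−nasal, −labial, −dorsal]

Every target segment is [−nasal], [−labial], [−dorsal]; each remaining inventory member fails at least one of these. Each conjunct is needed — [−labial, −dorsal] alone would also admit /n, ɳ/; [−nasal, −dorsal] alone would also admit /b, p, β, ɸ/; [−nasal, −labial] alone would also admit /ɟ, k, χ, ʎ, …/ — and no other combination of two listed features has exactly this extension, so three is the minimum.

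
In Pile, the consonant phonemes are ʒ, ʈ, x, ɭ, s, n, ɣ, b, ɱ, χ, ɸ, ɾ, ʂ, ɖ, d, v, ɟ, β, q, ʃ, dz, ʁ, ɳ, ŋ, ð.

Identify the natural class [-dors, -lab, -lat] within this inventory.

First, the [-dorsal] segments are /ʒ, ʈ, ɭ, s, n, b, ɱ, ɸ, ɾ, ʂ, ɖ, d, v, β, ʃ, dz, ɳ, ð/.
Of those, [-labial] gives /ʒ, ʈ, ɭ, s, n, ɾ, ʂ, ɖ, d, ʃ, dz, ɳ, ð/.
Intersecting with [-lateral] leaves /ʒ, ʈ, s, n, ɾ, ʂ, ɖ, d, ʃ, dz, ɳ, ð/.

ʒ, ʈ, s, n, ɾ, ʂ, ɖ, d, ʃ, dz, ɳ, ð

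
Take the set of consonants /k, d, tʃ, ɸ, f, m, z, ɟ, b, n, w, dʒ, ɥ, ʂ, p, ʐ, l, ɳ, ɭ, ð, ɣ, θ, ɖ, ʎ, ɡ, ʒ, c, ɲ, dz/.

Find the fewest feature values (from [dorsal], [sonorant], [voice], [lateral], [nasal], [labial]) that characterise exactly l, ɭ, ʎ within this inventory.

[+lateral]

/l, ɭ, ʎ/ are exactly the [+lateral] segments in the inventory, so a single feature suffices.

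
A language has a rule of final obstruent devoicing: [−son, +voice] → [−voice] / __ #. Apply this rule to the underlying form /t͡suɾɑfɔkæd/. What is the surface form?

/d/ satisfies [−son, +voice] and sits in __ #. The [−voice] counterpart of the voiced alveolar stop is /t/. Other segments in /t͡suɾɑfɔkæd/ either fail the structural description or are not in the environment, so the surface form is [t͡suɾɑfɔkæt].

[t͡suɾɑfɔkæt]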